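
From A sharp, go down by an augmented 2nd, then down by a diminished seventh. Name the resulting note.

An augmented second down from A# is G (letter G, 3 semitones down).
A diminished seventh down from G is A# (letter A, 9 semitones down).

A#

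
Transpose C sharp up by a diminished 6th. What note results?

Ab

C up a major sixth is A, so the target letter is A.
From C#, a diminished sixth is 7 semitones up: Ab.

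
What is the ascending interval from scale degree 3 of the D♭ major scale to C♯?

augmented fifth

Scale degree 3 of Db major is F.
F up to C#: letters F→C make it a fifth; 8 semitones makes it augmented.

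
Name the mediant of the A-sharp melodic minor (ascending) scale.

C#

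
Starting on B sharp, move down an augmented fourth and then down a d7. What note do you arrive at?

G##

An augmented fourth down from B# is F# (letter F, 6 semitones down).
A diminished seventh down from F# is G## (letter G, 9 semitones down).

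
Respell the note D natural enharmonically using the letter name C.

Plain C sits 2 semitones below D, so on the letter C the same pitch needs a double sharp: C##.

C##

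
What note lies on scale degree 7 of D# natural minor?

C#

Degree 7 takes the letter 6 steps above D, which is C.
In natural minor, degree 7 sits 10 semitones above the tonic. D# + 10 semitones is pitch class 1, spelled on C as C#.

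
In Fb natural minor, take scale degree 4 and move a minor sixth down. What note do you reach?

Db

Scale degree 4 of Fb natural minor is Bbb.
A minor sixth (8 semitones) below Bbb lands on the letter D, giving Db.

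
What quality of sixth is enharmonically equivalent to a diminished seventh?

major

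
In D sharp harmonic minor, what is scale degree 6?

Degree 6 takes the letter 5 steps above D, which is B.
In harmonic minor, degree 6 sits 8 semitones above the tonic. D# + 8 semitones is pitch class 11, spelled on B as B.

B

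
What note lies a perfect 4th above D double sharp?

G##

D up a perfect fourth is G, so the target letter is G.
From D##, a perfect fourth is 5 semitones up: G##.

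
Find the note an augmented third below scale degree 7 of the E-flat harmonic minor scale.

Scale degree 7 of Eb harmonic minor is D.
An augmented third (5 semitones) below D lands on the letter B, giving Bbb.

Bbb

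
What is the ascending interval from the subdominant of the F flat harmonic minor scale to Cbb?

The subdominant of Fb harmonic minor is Bbb.
Bbb up to Cbb: letters B→C make it a second; 1 semitone makes it minor.

minor second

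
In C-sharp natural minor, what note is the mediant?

E

Degree 3 takes the letter 2 steps above C, which is E.
In natural minor, degree 3 sits 3 semitones above the tonic. C# + 3 semitones is pitch class 4, spelled on E as E.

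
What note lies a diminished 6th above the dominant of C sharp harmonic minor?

The dominant of C# harmonic minor is G#.
A diminished sixth (7 semitones) above G# lands on the letter E, giving Eb.

Eb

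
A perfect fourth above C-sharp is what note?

C up a perfect fourth is F, so the target letter is F.
From C#, a perfect fourth is 5 semitones up: F#.

F#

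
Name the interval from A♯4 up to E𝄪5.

Counting letters A–B–C–D–E gives a fifth.
A#→E## = 8 semitones, 1 wider than the perfect fifth (7), so augmented.

augmented fifth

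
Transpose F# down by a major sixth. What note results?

F down a major sixth is Ab, so the target letter is A.
From F#, a major sixth is 9 semitones down: A.

A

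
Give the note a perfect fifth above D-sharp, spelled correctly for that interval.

A fifth above D lands on the letter A.
A perfect fifth spans 7 semitones, so D# moves to pitch class 10. On the letter A that is A#.

A#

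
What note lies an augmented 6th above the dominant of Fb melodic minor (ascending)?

A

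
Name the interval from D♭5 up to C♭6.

minor seventh

The letter names run D→C, a span of 6 letter steps, so the interval is some kind of seventh.
Db to Cb is 10 semitones. A major seventh is 11, so 10 makes it minor.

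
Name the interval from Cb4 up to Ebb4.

Counting letters C–D–E gives a third.
Cb→Ebb = 3 semitones, 1 narrower than the major third (4), so minor.

minor third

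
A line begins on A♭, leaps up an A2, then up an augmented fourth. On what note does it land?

E#

An augmented second up from Ab is B (letter B, 3 semitones up).
An augmented fourth up from B is E# (letter E, 6 semitones up).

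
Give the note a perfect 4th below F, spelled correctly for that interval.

C

A fourth below F lands on the letter C.
A perfect fourth spans 5 semitones, so F moves to pitch class 0. On the letter C that is C.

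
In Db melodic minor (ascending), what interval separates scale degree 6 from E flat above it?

perfect fourth

Scale degree 6 of Db melodic minor (ascending) is Bb.
Bb up to Eb: letters B→E make it a fourth; 5 semitones makes it perfect.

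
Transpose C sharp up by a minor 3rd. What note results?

E

C up a major third is E, so the target letter is E.
From C#, a minor third is 3 semitones up: E.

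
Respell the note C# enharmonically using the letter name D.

Plain D sits 1 semitone above C#, so on the letter D the same pitch needs a flat: Db.

Db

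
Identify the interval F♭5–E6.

Counting letters F–G–A–B–C–D–E gives a seventh.
Fb→E = 12 semitones, 1 wider than the major seventh (11), so augmented.

augmented seventh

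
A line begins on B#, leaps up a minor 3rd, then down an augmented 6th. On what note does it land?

F

A minor third up from B# is D# (letter D, 3 semitones up).
An augmented sixth down from D# is F (letter F, 10 semitones down).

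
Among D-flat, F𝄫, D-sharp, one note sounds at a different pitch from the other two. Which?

Db

In 12-tone equal temperament, enharmonic equivalents share a pitch class. Db is pitch class 1; Fbb is pitch class 3; D# is pitch class 3.
Fbb and D# share pitch class 3, while Db is pitch class 1.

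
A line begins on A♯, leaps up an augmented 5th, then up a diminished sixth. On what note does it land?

An augmented fifth up from A# is E## (letter E, 8 semitones up).
A diminished sixth up from E## is C# (letter C, 7 semitones up).

C#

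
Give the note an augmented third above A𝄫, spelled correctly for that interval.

A up a major third is C#, so the target letter is C.
From Abb, an augmented third is 5 semitones up: C.

C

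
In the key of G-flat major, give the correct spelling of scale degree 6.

Eb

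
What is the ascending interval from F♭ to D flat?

The letter names run F→D, a span of 5 letter steps, so the interval is some kind of sixth.
Fb to Db is 9 semitones. A major sixth is 9, so 9 makes it major.

major sixth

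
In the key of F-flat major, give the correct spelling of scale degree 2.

The Fb major scale runs Fb Gb Ab Bbb Cb Db Eb.
Degree 2 is Gb.

Gb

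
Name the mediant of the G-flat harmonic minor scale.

Bbb

The Gb harmonic minor scale runs Gb Ab Bbb Cb Db Ebb F.
Degree 3 is Bbb.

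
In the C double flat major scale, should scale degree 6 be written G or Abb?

Each scale degree takes a distinct letter name. Degree 6 of a scale on C must use the letter A.
Abb and G are enharmonically the same pitch, but only Abb uses the letter A, so it is the correct spelling here.

Abb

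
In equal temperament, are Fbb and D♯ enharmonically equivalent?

Fbb is pitch class 3; D# is pitch class 3.
All spellings map to pitch class 3, so they are enharmonically equivalent.

Yes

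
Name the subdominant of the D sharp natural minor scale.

G#

Degree 4 takes the letter 3 steps above D, which is G.
In natural minor, degree 4 sits 5 semitones above the tonic. D# + 5 semitones is pitch class 8, spelled on G as G#.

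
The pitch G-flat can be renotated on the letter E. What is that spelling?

Gb is pitch class 6. The letter E alone is pitch class 4.
To reach pitch class 6 from E requires an offset of +2 semitones, i.e. double sharp: E##.

E##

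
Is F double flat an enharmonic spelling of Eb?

Fbb = pitch class 3 and Eb = pitch class 3 — the same pitch class, so they are enharmonic equivalents.

Yes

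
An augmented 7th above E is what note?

E up a major seventh is D#, so the target letter is D.
From E, an augmented seventh is 12 semitones up: D##.

D##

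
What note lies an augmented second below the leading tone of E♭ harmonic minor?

Cb

The leading tone of Eb harmonic minor is D.
An augmented second (3 semitones) below D lands on the letter C, giving Cb.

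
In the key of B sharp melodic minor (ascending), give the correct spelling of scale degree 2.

The B# melodic minor (ascending) scale runs B# C## D# E# F## G## A##.
Degree 2 is C##.

C##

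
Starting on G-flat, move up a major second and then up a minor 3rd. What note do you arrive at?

Cb

A major second up from Gb is Ab (letter A, 2 semitones up).
A minor third up from Ab is Cb (letter C, 3 semitones up).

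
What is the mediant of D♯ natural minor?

The D# natural minor scale runs D# E# F# G# A# B C#.
Degree 3 is F#.

F#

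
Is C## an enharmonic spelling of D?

C## = pitch class 2 and D = pitch class 2 — the same pitch class, so they are enharmonic equivalents.

Yes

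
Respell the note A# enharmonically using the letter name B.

Bb

A# is pitch class 10. The letter B alone is pitch class 11.
To reach pitch class 10 from B requires an offset of -1 semitone, i.e. flat: Bb.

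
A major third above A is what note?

A up a major third is C#, so the target letter is C.
From A, a major third is 4 semitones up: C#.

C#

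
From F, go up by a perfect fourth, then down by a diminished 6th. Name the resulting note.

A perfect fourth up from F is Bb (letter B, 5 semitones up).
A diminished sixth down from Bb is D# (letter D, 7 semitones down).

D#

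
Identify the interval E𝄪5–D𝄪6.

minor seventh

Counting letters E–F–G–A–B–C–D gives a seventh.
E##→D## = 10 semitones, 1 narrower than the major seventh (11), so minor.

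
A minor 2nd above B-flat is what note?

B up a major second is C#, so the target letter is C.
From Bb, a minor second is 1 semitone up: Cb.

Cb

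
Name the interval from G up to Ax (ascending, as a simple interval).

doubly augmented second

Counting letters G–A gives a second.
G→A## = 4 semitones, 2 wider than the major second (2), so doubly augmented.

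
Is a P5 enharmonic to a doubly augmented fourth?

Yes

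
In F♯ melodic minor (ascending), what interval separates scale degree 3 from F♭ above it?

Scale degree 3 of F# melodic minor (ascending) is A.
A up to Fb: letters A→F make it a sixth; 7 semitones makes it diminished.

diminished sixth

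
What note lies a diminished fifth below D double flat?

Gb

A fifth below D lands on the letter G.
A diminished fifth spans 6 semitones, so Dbb moves to pitch class 6. On the letter G that is Gb.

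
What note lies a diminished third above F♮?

Abb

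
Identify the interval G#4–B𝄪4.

augmented third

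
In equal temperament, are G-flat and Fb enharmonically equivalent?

No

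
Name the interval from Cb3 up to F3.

augmented fourth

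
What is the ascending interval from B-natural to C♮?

The letter names run B→C, a span of 1 letter step, so the interval is some kind of second.
B to C is 1 semitone. A major second is 2, so 1 makes it minor.

minor second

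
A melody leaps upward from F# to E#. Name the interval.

The letter names run F→E, a span of 6 letter steps, so the interval is some kind of seventh.
F# to E# is 11 semitones. A major seventh is 11, so 11 makes it major.

major seventh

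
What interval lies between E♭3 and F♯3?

augmented second

The letter names run E→F, a span of 1 letter step, so the interval is some kind of second.
Eb to F# is 3 semitones. A major second is 2, so 3 makes it augmented.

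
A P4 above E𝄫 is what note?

Abb

A fourth above E lands on the letter A.
A perfect fourth spans 5 semitones, so Ebb moves to pitch class 7. On the letter A that is Abb.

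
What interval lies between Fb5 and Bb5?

Counting letters F–G–A–B gives a fourth.
Fb→Bb = 6 semitones, 1 wider than the perfect fourth (5), so augmented.

augmented fourth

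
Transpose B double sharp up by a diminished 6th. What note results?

G#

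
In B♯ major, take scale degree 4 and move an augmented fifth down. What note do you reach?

A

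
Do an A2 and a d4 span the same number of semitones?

No

An augmented second spans 3 semitones; a diminished fourth spans 4.
The spans differ, so they are not enharmonic equivalents.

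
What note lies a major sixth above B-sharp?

A sixth above B lands on the letter G.
A major sixth spans 9 semitones, so B# moves to pitch class 9. On the letter G that is G##.

G##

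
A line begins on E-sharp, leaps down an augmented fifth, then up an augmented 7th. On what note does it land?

G##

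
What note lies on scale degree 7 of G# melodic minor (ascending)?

The G# melodic minor (ascending) scale runs G# A# B C# D# E# F##.
Degree 7 is F##.

F##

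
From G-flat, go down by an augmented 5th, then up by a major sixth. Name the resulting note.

An augmented fifth down from Gb is Cbb (letter C, 8 semitones down).
A major sixth up from Cbb is Abb (letter A, 9 semitones up).

Abb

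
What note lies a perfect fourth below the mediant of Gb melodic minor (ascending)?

Fb

The mediant of Gb melodic minor (ascending) is Bbb.
A perfect fourth (5 semitones) below Bbb lands on the letter F, giving Fb.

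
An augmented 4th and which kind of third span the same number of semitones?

An augmented fourth spans 6 semitones.
A third spanning 6 semitones is doubly augmented (the major third is 4).

doubly augmented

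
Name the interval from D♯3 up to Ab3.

doubly diminished fifth

The letter names run D→A, a span of 4 letter steps, so the interval is some kind of fifth.
D# to Ab is 5 semitones. A perfect fifth is 7, so 5 makes it doubly diminished.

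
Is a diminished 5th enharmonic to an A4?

Yes

A diminished fifth spans 6 semitones; an augmented fourth spans 6.
They are enharmonically equivalent.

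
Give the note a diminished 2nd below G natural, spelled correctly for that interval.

F##

A second below G lands on the letter F.
A diminished second spans 0 semitones, so G moves to pitch class 7. On the letter F that is F##.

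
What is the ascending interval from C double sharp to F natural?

The letter names run C→F, a span of 3 letter steps, so the interval is some kind of fourth.
C## to F is 3 semitones. A perfect fourth is 5, so 3 makes it doubly diminished.

doubly diminished fourth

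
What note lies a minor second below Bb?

A

A second below B lands on the letter A.
A minor second spans 1 semitone, so Bb moves to pitch class 9. On the letter A that is A.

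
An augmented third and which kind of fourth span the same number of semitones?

perfect

An augmented third spans 5 semitones.
A fourth spanning 5 semitones is perfect (the perfect fourth is 5).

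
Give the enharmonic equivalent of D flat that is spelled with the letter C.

Plain C sits 1 semitone below Db, so on the letter C the same pitch needs a sharp: C#.

C#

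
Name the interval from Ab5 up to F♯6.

Counting letters A–B–C–D–E–F gives a sixth.
Ab→F# = 10 semitones, 1 wider than the major sixth (9), so augmented.

augmented sixth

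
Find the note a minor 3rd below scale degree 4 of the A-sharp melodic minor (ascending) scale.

B#

Scale degree 4 of A# melodic minor (ascending) is D#.
A minor third (3 semitones) below D# lands on the letter B, giving B#.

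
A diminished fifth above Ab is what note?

Ebb

A up a perfect fifth is E, so the target letter is E.
From Ab, a diminished fifth is 6 semitones up: Ebb.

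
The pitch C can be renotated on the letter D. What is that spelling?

C is pitch class 0. The letter D alone is pitch class 2.
To reach pitch class 0 from D requires an offset of -2 semitones, i.e. double flat: Dbb.

Dbb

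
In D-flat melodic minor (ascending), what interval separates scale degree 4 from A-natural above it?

augmented second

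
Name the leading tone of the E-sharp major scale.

Degree 7 takes the letter 6 steps above E, which is D.
In major, degree 7 sits 11 semitones above the tonic. E# + 11 semitones is pitch class 4, spelled on D as D##.

D##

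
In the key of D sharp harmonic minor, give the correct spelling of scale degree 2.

E#

The D# harmonic minor scale runs D# E# F# G# A# B C##.
Degree 2 is E#.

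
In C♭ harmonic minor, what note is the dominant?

Gb

Degree 5 takes the letter 4 steps above C, which is G.
In harmonic minor, degree 5 sits 7 semitones above the tonic. Cb + 7 semitones is pitch class 6, spelled on G as Gb.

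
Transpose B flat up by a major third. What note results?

D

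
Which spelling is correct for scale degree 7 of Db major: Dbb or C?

C

Each scale degree takes a distinct letter name. Degree 7 of a scale on D must use the letter C.
C and Dbb are enharmonically the same pitch, but only C uses the letter C, so it is the correct spelling here.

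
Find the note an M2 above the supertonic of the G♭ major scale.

Bb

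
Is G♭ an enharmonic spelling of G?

Two spellings are enharmonically equivalent only if they share a pitch class.
Here Gb → 6, G → 7; 6 ≠ 7, so they are not.

No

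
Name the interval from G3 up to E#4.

augmented sixth

Counting letters G–A–B–C–D–E gives a sixth.
G→E# = 10 semitones, 1 wider than the major sixth (9), so augmented.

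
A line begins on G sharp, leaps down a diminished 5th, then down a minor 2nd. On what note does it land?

A diminished fifth down from G# is C## (letter C, 6 semitones down).
A minor second down from C## is B## (letter B, 1 semitone down).

B##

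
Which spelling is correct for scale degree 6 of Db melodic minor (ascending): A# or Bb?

Bb

Each scale degree takes a distinct letter name. Degree 6 of a scale on D must use the letter B.
Bb and A# are enharmonically the same pitch, but only Bb uses the letter B, so it is the correct spelling here.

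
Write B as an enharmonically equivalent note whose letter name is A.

A##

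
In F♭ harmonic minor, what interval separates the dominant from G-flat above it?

The dominant of Fb harmonic minor is Cb.
Cb up to Gb: letters C→G make it a fifth; 7 semitones makes it perfect.

perfect fifth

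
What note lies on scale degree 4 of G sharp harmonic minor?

Degree 4 takes the letter 3 steps above G, which is C.
In harmonic minor, degree 4 sits 5 semitones above the tonic. G# + 5 semitones is pitch class 1, spelled on C as C#.

C#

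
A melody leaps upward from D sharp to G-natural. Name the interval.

Counting letters D–E–F–G gives a fourth.
D#→G = 4 semitones, 1 narrower than the perfect fourth (5), so diminished.

diminished fourth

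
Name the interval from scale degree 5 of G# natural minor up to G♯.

Scale degree 5 of G# natural minor is D#.
D# up to G#: letters D→G make it a fourth; 5 semitones makes it perfect.

perfect fourth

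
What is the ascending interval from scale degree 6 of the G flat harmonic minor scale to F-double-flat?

minor second

Scale degree 6 of Gb harmonic minor is Ebb.
Ebb up to Fbb: letters E→F make it a second; 1 semitone makes it minor.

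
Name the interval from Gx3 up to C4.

doubly diminished fourth

The letter names run G→C, a span of 3 letter steps, so the interval is some kind of fourth.
G## to C is 3 semitones. A perfect fourth is 5, so 3 makes it doubly diminished.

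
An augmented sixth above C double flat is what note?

Ab

A sixth above C lands on the letter A.
An augmented sixth spans 10 semitones, so Cbb moves to pitch class 8. On the letter A that is Ab.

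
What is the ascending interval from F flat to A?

The letter names run F→A, a span of 2 letter steps, so the interval is some kind of third.
Fb to A is 5 semitones. A major third is 4, so 5 makes it augmented.

augmented third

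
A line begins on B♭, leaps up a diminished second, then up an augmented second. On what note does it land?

Db

A diminished second up from Bb is Cbb (letter C, 0 semitones up).
An augmented second up from Cbb is Db (letter D, 3 semitones up).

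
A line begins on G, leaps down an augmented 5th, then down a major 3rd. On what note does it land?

Abb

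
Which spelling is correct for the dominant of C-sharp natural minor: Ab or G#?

Each scale degree takes a distinct letter name. Degree 5 of a scale on C must use the letter G.
G# and Ab are enharmonically the same pitch, but only G# uses the letter G, so it is the correct spelling here.

G#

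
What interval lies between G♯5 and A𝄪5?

augmented second

The letter names run G→A, a span of 1 letter step, so the interval is some kind of second.
G# to A## is 3 semitones. A major second is 2, so 3 makes it augmented.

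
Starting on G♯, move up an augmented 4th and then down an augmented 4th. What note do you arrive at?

G#

An augmented fourth up from G# is C## (letter C, 6 semitones up).
An augmented fourth down from C## is G# (letter G, 6 semitones down).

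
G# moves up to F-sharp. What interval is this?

Counting letters G–A–B–C–D–E–F gives a seventh.
G#→F# = 10 semitones, 1 narrower than the major seventh (11), so minor.

minor seventh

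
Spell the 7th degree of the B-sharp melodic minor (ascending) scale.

A##

The B# melodic minor (ascending) scale runs B# C## D# E# F## G## A##.
Degree 7 is A##.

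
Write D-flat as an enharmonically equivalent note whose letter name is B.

B##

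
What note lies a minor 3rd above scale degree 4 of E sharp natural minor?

Scale degree 4 of E# natural minor is A#.
A minor third (3 semitones) above A# lands on the letter C, giving C#.

C#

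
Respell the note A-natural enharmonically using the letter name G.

G##

Plain G sits 2 semitones below A, so on the letter G the same pitch needs a double sharp: G##.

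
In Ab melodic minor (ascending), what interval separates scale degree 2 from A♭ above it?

Scale degree 2 of Ab melodic minor (ascending) is Bb.
Bb up to Ab: letters B→A make it a seventh; 10 semitones makes it minor.

minor seventh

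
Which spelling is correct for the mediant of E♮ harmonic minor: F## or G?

G

Each scale degree takes a distinct letter name. Degree 3 of a scale on E must use the letter G.
G and F## are enharmonically the same pitch, but only G uses the letter G, so it is the correct spelling here.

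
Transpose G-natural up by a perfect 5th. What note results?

D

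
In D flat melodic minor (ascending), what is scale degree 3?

Fb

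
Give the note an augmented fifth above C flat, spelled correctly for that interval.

A fifth above C lands on the letter G.
An augmented fifth spans 8 semitones, so Cb moves to pitch class 7. On the letter G that is G.

G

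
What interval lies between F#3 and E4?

minor seventh

Counting letters F–G–A–B–C–D–E gives a seventh.
F#→E = 10 semitones, 1 narrower than the major seventh (11), so minor.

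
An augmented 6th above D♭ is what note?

B

A sixth above D lands on the letter B.
An augmented sixth spans 10 semitones, so Db moves to pitch class 11. On the letter B that is B.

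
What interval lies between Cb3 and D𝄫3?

minor second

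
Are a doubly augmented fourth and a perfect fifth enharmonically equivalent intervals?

A doubly augmented fourth spans 7 semitones; a perfect fifth spans 7.
They are enharmonically equivalent.

Yes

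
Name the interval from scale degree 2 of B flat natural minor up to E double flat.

diminished third

Scale degree 2 of Bb natural minor is C.
C up to Ebb: letters C→E make it a third; 2 semitones makes it diminished.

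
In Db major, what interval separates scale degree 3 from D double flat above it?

Scale degree 3 of Db major is F.
F up to Dbb: letters F→D make it a sixth; 7 semitones makes it diminished.

diminished sixth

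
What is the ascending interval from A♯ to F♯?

The letter names run A→F, a span of 5 letter steps, so the interval is some kind of sixth.
A# to F# is 8 semitones. A major sixth is 9, so 8 makes it minor.

minor sixth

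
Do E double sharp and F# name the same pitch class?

E## = pitch class 6 and F# = pitch class 6 — the same pitch class, so they are enharmonic equivalents.

Yes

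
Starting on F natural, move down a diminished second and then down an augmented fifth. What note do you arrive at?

A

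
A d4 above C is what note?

A fourth above C lands on the letter F.
A diminished fourth spans 4 semitones, so C moves to pitch class 4. On the letter F that is Fb.

Fb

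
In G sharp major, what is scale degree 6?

The G# major scale runs G# A# B# C# D# E# F##.
Degree 6 is E#.

E#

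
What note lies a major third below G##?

G down a major third is Eb, so the target letter is E.
From G##, a major third is 4 semitones down: E#.

E#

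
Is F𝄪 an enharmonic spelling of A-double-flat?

F## = pitch class 7 and Abb = pitch class 7 — the same pitch class, so they are enharmonic equivalents.

Yes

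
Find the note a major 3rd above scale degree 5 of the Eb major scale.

Scale degree 5 of Eb major is Bb.
A major third (4 semitones) above Bb lands on the letter D, giving D.

D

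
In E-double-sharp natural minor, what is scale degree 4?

A##

Degree 4 takes the letter 3 steps above E, which is A.
In natural minor, degree 4 sits 5 semitones above the tonic. E## + 5 semitones is pitch class 11, spelled on A as A##.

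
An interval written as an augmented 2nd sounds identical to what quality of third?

minor

An augmented second spans 3 semitones.
A third spanning 3 semitones is minor (the major third is 4).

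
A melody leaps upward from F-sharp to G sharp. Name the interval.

major second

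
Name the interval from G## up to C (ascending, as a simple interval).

The letter names run G→C, a span of 3 letter steps, so the interval is some kind of fourth.
G## to C is 3 semitones. A perfect fourth is 5, so 3 makes it doubly diminished.

doubly diminished fourth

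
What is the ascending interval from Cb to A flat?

major sixth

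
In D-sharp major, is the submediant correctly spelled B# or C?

Each scale degree takes a distinct letter name. Degree 6 of a scale on D must use the letter B.
B# and C are enharmonically the same pitch, but only B# uses the letter B, so it is the correct spelling here.

B#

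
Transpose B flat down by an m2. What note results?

A

A second below B lands on the letter A.
A minor second spans 1 semitone, so Bb moves to pitch class 9. On the letter A that is A.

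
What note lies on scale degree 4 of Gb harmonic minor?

Degree 4 takes the letter 3 steps above G, which is C.
In harmonic minor, degree 4 sits 5 semitones above the tonic. Gb + 5 semitones is pitch class 11, spelled on C as Cb.

Cb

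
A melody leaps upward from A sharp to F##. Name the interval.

major sixth

Counting letters A–B–C–D–E–F gives a sixth.
A#→F## = 9 semitones, exactly the major sixth.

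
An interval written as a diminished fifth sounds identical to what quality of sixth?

doubly diminished

A diminished fifth spans 6 semitones.
A sixth spanning 6 semitones is doubly diminished (the major sixth is 9).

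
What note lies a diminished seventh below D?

A seventh below D lands on the letter E.
A diminished seventh spans 9 semitones, so D moves to pitch class 5. On the letter E that is E#.

E#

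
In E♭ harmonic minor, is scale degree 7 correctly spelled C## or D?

D

Each scale degree takes a distinct letter name. Degree 7 of a scale on E must use the letter D.
D and C## are enharmonically the same pitch, but only D uses the letter D, so it is the correct spelling here.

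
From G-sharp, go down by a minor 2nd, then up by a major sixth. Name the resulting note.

D##

A minor second down from G# is F## (letter F, 1 semitone down).
A major sixth up from F## is D## (letter D, 9 semitones up).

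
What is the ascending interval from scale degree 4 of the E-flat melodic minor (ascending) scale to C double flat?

Scale degree 4 of Eb melodic minor (ascending) is Ab.
Ab up to Cbb: letters A→C make it a third; 2 semitones makes it diminished.

diminished third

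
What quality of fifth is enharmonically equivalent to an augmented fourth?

diminished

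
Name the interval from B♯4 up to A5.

diminished seventh

The letter names run B→A, a span of 6 letter steps, so the interval is some kind of seventh.
B# to A is 9 semitones. A major seventh is 11, so 9 makes it diminished.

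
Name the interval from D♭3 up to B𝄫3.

The letter names run D→B, a span of 5 letter steps, so the interval is some kind of sixth.
Db to Bbb is 8 semitones. A major sixth is 9, so 8 makes it minor.

minor sixth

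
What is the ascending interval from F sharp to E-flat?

diminished seventh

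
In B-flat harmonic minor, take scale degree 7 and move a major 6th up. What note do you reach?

Scale degree 7 of Bb harmonic minor is A.
A major sixth (9 semitones) above A lands on the letter F, giving F#.

F#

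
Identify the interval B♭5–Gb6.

Counting letters B–C–D–E–F–G gives a sixth.
Bb→Gb = 8 semitones, 1 narrower than the major sixth (9), so minor.

minor sixth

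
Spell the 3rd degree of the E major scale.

G#

The E major scale runs E F# G# A B C# D#.
Degree 3 is G#.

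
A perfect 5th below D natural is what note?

D down a perfect fifth is G, so the target letter is G.
From D, a perfect fifth is 7 semitones down: G.

G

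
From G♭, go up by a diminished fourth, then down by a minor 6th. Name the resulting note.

Ebb

A diminished fourth up from Gb is Cbb (letter C, 4 semitones up).
A minor sixth down from Cbb is Ebb (letter E, 8 semitones down).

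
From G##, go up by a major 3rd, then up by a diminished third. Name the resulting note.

A major third up from G## is B## (letter B, 4 semitones up).
A diminished third up from B## is D# (letter D, 2 semitones up).

D#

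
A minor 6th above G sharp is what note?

E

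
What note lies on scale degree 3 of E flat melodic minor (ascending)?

The Eb melodic minor (ascending) scale runs Eb F Gb Ab Bb C D.
Degree 3 is Gb.

Gb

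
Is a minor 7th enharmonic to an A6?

A minor seventh spans 10 semitones; an augmented sixth spans 10.
They are enharmonically equivalent.

Yes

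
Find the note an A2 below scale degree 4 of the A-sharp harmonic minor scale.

C

Scale degree 4 of A# harmonic minor is D#.
An augmented second (3 semitones) below D# lands on the letter C, giving C.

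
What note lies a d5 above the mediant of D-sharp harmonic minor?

C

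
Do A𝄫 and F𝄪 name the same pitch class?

Abb is pitch class 7; F## is pitch class 7.
All spellings map to pitch class 7, so they are enharmonically equivalent.

Yes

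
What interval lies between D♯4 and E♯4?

The letter names run D→E, a span of 1 letter step, so the interval is some kind of second.
D# to E# is 2 semitones. A major second is 2, so 2 makes it major.

major second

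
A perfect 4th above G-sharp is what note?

G up a perfect fourth is C, so the target letter is C.
From G#, a perfect fourth is 5 semitones up: C#.

C#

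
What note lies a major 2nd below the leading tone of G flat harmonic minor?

Eb

The leading tone of Gb harmonic minor is F.
A major second (2 semitones) below F lands on the letter E, giving Eb.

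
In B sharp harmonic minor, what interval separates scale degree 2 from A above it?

diminished sixth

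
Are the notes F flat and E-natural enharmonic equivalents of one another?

Yes

Fb is pitch class 4; E is pitch class 4.
All spellings map to pitch class 4, so they are enharmonically equivalent.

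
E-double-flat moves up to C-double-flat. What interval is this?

minor sixth

The letter names run E→C, a span of 5 letter steps, so the interval is some kind of sixth.
Ebb to Cbb is 8 semitones. A major sixth is 9, so 8 makes it minor.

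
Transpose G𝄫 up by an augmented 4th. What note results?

Cb

G up a perfect fourth is C, so the target letter is C.
From Gbb, an augmented fourth is 6 semitones up: Cb.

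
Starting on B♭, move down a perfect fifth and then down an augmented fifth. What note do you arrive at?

Abb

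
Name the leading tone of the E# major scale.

D##

The E# major scale runs E# F## G## A# B# C## D##.
Degree 7 is D##.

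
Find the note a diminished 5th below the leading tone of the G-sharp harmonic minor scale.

The leading tone of G# harmonic minor is F##.
A diminished fifth (6 semitones) below F## lands on the letter B, giving B##.

B##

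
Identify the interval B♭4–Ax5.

The letter names run B→A, a span of 6 letter steps, so the interval is some kind of seventh.
Bb to A## is 13 semitones. A major seventh is 11, so 13 makes it doubly augmented.

doubly augmented seventh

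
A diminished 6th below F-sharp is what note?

A##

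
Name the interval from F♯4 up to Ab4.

diminished third

The letter names run F→A, a span of 2 letter steps, so the interval is some kind of third.
F# to Ab is 2 semitones. A major third is 4, so 2 makes it diminished.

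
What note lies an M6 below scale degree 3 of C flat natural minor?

Scale degree 3 of Cb natural minor is Ebb.
A major sixth (9 semitones) below Ebb lands on the letter G, giving Gbb.

Gbb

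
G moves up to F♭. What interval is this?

The letter names run G→F, a span of 6 letter steps, so the interval is some kind of seventh.
G to Fb is 9 semitones. A major seventh is 11, so 9 makes it diminished.

diminished seventh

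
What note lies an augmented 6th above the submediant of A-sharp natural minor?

D##

The submediant of A# natural minor is F#.
An augmented sixth (10 semitones) above F# lands on the letter D, giving D##.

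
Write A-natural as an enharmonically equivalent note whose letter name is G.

G##

A is pitch class 9. The letter G alone is pitch class 7.
To reach pitch class 9 from G requires an offset of +2 semitones, i.e. double sharp: G##.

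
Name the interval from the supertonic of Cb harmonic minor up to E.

augmented second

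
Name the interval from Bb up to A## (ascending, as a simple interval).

doubly augmented seventh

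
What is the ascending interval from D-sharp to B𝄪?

Counting letters D–E–F–G–A–B gives a sixth.
D#→B## = 10 semitones, 1 wider than the major sixth (9), so augmented.

augmented sixth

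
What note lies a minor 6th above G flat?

Ebb

G up a major sixth is E, so the target letter is E.
From Gb, a minor sixth is 8 semitones up: Ebb.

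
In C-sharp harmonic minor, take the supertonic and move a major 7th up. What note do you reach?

The supertonic of C# harmonic minor is D#.
A major seventh (11 semitones) above D# lands on the letter C, giving C##.

C##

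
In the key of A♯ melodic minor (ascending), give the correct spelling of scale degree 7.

The A# melodic minor (ascending) scale runs A# B# C# D# E# F## G##.
Degree 7 is G##.

G##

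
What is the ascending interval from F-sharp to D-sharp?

major sixth

The letter names run F→D, a span of 5 letter steps, so the interval is some kind of sixth.
F# to D# is 9 semitones. A major sixth is 9, so 9 makes it major.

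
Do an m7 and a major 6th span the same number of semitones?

A minor seventh spans 10 semitones; a major sixth spans 9.
The spans differ, so they are not enharmonic equivalents.

No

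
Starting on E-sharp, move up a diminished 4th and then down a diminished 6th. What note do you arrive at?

C##

A diminished fourth up from E# is A (letter A, 4 semitones up).
A diminished sixth down from A is C## (letter C, 7 semitones down).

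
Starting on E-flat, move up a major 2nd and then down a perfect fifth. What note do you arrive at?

Bb

A major second up from Eb is F (letter F, 2 semitones up).
A perfect fifth down from F is Bb (letter B, 7 semitones down).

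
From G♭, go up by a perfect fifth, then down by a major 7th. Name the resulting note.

Ebb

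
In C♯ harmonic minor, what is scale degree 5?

Degree 5 takes the letter 4 steps above C, which is G.
In harmonic minor, degree 5 sits 7 semitones above the tonic. C# + 7 semitones is pitch class 8, spelled on G as G#.

G#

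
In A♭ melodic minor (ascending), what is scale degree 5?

Eb

Degree 5 takes the letter 4 steps above A, which is E.
In melodic minor (ascending), degree 5 sits 7 semitones above the tonic. Ab + 7 semitones is pitch class 3, spelled on E as Eb.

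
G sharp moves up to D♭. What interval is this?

doubly diminished fifth

The letter names run G→D, a span of 4 letter steps, so the interval is some kind of fifth.
G# to Db is 5 semitones. A perfect fifth is 7, so 5 makes it doubly diminished.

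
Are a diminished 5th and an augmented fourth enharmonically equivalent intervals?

Yes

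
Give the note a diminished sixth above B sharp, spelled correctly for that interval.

G

A sixth above B lands on the letter G.
A diminished sixth spans 7 semitones, so B# moves to pitch class 7. On the letter G that is G.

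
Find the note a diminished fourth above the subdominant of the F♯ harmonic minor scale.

The subdominant of F# harmonic minor is B.
A diminished fourth (4 semitones) above B lands on the letter E, giving Eb.

Eb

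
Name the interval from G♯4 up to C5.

diminished fourth

The letter names run G→C, a span of 3 letter steps, so the interval is some kind of fourth.
G# to C is 4 semitones. A perfect fourth is 5, so 4 makes it diminished.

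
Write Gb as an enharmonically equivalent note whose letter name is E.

E##

Gb is pitch class 6. The letter E alone is pitch class 4.
To reach pitch class 6 from E requires an offset of +2 semitones, i.e. double sharp: E##.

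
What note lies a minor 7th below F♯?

G#

F down a major seventh is Gb, so the target letter is G.
From F#, a minor seventh is 10 semitones down: G#.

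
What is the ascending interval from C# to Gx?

augmented fifth

Counting letters C–D–E–F–G gives a fifth.
C#→G## = 8 semitones, 1 wider than the perfect fifth (7), so augmented.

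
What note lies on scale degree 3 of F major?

The F major scale runs F G A Bb C D E.
Degree 3 is A.

A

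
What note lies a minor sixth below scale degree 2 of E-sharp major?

A##

Scale degree 2 of E# major is F##.
A minor sixth (8 semitones) below F## lands on the letter A, giving A##.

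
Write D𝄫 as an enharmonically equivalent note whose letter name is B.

Dbb is pitch class 0. The letter B alone is pitch class 11.
To reach pitch class 0 from B requires an offset of +1 semitone, i.e. sharp: B#.

B#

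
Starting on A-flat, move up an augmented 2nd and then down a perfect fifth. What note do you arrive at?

An augmented second up from Ab is B (letter B, 3 semitones up).
A perfect fifth down from B is E (letter E, 7 semitones down).

E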